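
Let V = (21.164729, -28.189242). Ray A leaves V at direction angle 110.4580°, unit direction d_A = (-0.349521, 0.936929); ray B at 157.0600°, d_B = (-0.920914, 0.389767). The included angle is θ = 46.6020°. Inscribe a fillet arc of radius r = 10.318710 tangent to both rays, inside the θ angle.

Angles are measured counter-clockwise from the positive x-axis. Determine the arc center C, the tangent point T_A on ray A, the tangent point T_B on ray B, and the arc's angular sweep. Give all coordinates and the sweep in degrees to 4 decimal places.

center=(3.1228,-9.3483) T_A=(12.7907,-5.7417) T_B=(-0.8991,-18.8510) sweep=133.3980

bisector direction at 133.7590° = (-0.691627,0.722255)
center distance |VC| = r/sin(θ/2) = 10.318710/sin(23.3010°) = 26.086232
C = V + |VC|·bis = (3.1228,-9.3483)
T_A = V + ((C−V)·d_A)·d_A = V + 23.9586·d_A = (12.7907,-5.7417)
T_B = V + ((C−V)·d_B)·d_B = V + 23.9586·d_B = (-0.8991,-18.8510)
sweep = 180° − θ = 133.3980°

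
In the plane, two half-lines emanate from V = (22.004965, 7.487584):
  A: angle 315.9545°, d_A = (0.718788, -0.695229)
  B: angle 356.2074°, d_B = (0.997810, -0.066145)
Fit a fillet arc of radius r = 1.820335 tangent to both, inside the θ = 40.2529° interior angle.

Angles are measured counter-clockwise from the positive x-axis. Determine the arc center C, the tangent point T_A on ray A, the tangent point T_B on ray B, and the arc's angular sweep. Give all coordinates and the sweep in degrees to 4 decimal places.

bisector direction at 336.0809° = (0.914119,-0.405446)
center distance |VC| = r/sin(θ/2) = 1.820335/sin(20.1264°) = 5.290239
C = V + |VC|·bis = (26.8409,5.3427)
T_A = V + ((C−V)·d_A)·d_A = V + 4.9672·d_A = (25.5753,4.0342)
T_B = V + ((C−V)·d_B)·d_B = V + 4.9672·d_B = (26.9613,7.1590)
sweep = 180° − θ = 139.7471°

center=(26.8409,5.3427) T_A=(25.5753,4.0342) T_B=(26.9613,7.1590) sweep=139.7471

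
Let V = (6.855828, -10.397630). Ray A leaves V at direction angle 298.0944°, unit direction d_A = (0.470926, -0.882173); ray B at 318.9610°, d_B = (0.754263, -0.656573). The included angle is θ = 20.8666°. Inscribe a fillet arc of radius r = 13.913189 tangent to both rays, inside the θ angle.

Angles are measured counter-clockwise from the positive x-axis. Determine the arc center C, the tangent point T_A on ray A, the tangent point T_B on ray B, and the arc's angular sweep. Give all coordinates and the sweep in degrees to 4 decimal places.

center=(54.7126,-70.5022) T_A=(42.4388,-77.0543) T_B=(63.8477,-60.0080) sweep=159.1334

bisector direction at 308.5277° = (0.622893,-0.782307)
center distance |VC| = r/sin(θ/2) = 13.913189/sin(10.4333°) = 76.829922
C = V + |VC|·bis = (54.7126,-70.5022)
T_A = V + ((C−V)·d_A)·d_A = V + 75.5596·d_A = (42.4388,-77.0543)
T_B = V + ((C−V)·d_B)·d_B = V + 75.5596·d_B = (63.8477,-60.0080)
sweep = 180° − θ = 159.1334°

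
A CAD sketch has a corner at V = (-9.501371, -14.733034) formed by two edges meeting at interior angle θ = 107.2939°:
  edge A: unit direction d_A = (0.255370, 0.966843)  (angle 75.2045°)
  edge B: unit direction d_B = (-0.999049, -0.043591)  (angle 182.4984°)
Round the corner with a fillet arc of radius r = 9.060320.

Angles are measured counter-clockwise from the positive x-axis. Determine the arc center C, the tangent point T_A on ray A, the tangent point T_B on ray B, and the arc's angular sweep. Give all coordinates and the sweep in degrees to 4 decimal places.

center=(-16.5584,-5.9720) T_A=(-7.7985,-8.2857) T_B=(-16.1634,-15.0237) sweep=72.7061

bisector direction at 128.8514° = (-0.627303,0.778775)
center distance |VC| = r/sin(θ/2) = 9.060320/sin(53.6469°) = 11.249748
C = V + |VC|·bis = (-16.5584,-5.9720)
T_A = V + ((C−V)·d_A)·d_A = V + 6.6684·d_A = (-7.7985,-8.2857)
T_B = V + ((C−V)·d_B)·d_B = V + 6.6684·d_B = (-16.1634,-15.0237)
sweep = 180° − θ = 72.7061°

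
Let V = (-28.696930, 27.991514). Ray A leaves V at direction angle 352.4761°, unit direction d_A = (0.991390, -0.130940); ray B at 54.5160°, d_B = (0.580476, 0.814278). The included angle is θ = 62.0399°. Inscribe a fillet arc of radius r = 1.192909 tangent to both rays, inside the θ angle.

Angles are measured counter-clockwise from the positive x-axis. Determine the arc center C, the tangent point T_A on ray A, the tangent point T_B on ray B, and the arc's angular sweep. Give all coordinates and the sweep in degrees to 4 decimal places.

center=(-26.5740,28.9144) T_A=(-26.7302,27.7318) T_B=(-27.5454,29.6069) sweep=117.9601

bisector direction at 23.4960° = (0.917088,0.398686)
center distance |VC| = r/sin(θ/2) = 1.192909/sin(31.0200°) = 2.314816
C = V + |VC|·bis = (-26.5740,28.9144)
T_A = V + ((C−V)·d_A)·d_A = V + 1.9838·d_A = (-26.7302,27.7318)
T_B = V + ((C−V)·d_B)·d_B = V + 1.9838·d_B = (-27.5454,29.6069)
sweep = 180° − θ = 117.9601°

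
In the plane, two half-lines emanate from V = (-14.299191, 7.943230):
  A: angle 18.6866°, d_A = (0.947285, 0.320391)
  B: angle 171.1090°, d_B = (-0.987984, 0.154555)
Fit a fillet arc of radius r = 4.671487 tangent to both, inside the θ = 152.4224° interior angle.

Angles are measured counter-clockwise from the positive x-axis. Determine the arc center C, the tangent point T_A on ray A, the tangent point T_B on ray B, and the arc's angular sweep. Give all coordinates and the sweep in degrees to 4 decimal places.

center=(-14.7099,12.7358) T_A=(-13.2132,8.3105) T_B=(-15.4319,8.1204) sweep=27.5776

bisector direction at 94.8978° = (-0.085379,0.996349)
center distance |VC| = r/sin(θ/2) = 4.671487/sin(76.2112°) = 4.810110
C = V + |VC|·bis = (-14.7099,12.7358)
T_A = V + ((C−V)·d_A)·d_A = V + 1.1465·d_A = (-13.2132,8.3105)
T_B = V + ((C−V)·d_B)·d_B = V + 1.1465·d_B = (-15.4319,8.1204)
sweep = 180° − θ = 27.5776°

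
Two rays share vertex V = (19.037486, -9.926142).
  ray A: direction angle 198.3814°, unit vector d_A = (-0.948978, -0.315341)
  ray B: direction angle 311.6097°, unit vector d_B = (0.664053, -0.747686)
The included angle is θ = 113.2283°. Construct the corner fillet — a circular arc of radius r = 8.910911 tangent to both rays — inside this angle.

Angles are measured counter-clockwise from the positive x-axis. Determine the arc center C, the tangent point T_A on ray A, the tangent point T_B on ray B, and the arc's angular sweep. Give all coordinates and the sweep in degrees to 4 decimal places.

bisector direction at 254.9956° = (-0.258894,-0.965906)
center distance |VC| = r/sin(θ/2) = 8.910911/sin(56.6142°) = 10.671957
C = V + |VC|·bis = (16.2746,-20.2342)
T_A = V + ((C−V)·d_A)·d_A = V + 5.8725·d_A = (13.4646,-11.7780)
T_B = V + ((C−V)·d_B)·d_B = V + 5.8725·d_B = (22.9371,-14.3169)
sweep = 180° − θ = 66.7717°

center=(16.2746,-20.2342) T_A=(13.4646,-11.7780) T_B=(22.9371,-14.3169) sweep=66.7717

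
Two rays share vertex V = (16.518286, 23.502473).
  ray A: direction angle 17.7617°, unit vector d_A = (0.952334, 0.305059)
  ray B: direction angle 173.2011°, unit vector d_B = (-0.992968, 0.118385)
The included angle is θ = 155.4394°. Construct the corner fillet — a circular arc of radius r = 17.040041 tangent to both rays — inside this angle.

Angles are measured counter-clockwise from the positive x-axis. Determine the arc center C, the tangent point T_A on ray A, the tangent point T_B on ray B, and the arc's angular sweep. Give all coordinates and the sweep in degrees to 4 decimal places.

bisector direction at 95.4814° = (-0.095523,0.995427)
center distance |VC| = r/sin(θ/2) = 17.040041/sin(77.7197°) = 17.439068
C = V + |VC|·bis = (14.8525,40.8618)
T_A = V + ((C−V)·d_A)·d_A = V + 3.7092·d_A = (20.0507,24.6340)
T_B = V + ((C−V)·d_B)·d_B = V + 3.7092·d_B = (12.8352,23.9416)
sweep = 180° − θ = 24.5606°

center=(14.8525,40.8618) T_A=(20.0507,24.6340) T_B=(12.8352,23.9416) sweep=24.5606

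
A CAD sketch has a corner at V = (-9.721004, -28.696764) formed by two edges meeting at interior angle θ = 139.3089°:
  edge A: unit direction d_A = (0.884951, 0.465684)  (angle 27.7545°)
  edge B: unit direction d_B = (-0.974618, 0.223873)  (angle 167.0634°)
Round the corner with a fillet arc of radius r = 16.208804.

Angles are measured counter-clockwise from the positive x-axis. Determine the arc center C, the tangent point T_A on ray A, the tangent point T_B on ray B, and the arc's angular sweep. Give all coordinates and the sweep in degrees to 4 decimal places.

bisector direction at 97.4089° = (-0.128951,0.991651)
center distance |VC| = r/sin(θ/2) = 16.208804/sin(69.6544°) = 17.287310
C = V + |VC|·bis = (-11.9502,-11.5538)
T_A = V + ((C−V)·d_A)·d_A = V + 6.0105·d_A = (-4.4020,-25.8978)
T_B = V + ((C−V)·d_B)·d_B = V + 6.0105·d_B = (-15.5789,-27.3512)
sweep = 180° − θ = 40.6911°

center=(-11.9502,-11.5538) T_A=(-4.4020,-25.8978) T_B=(-15.5789,-27.3512) sweep=40.6911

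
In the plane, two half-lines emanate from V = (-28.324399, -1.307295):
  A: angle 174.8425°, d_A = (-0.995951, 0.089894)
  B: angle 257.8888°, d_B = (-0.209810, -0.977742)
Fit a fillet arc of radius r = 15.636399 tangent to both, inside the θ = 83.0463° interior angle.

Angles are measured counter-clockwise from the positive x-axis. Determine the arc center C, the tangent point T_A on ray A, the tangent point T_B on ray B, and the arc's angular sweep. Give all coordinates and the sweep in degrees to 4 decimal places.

bisector direction at 216.3656° = (-0.805249,-0.592936)
center distance |VC| = r/sin(θ/2) = 15.636399/sin(41.5232°) = 23.587066
C = V + |VC|·bis = (-47.3179,-15.2929)
T_A = V + ((C−V)·d_A)·d_A = V + 17.6594·d_A = (-45.9123,0.2802)
T_B = V + ((C−V)·d_B)·d_B = V + 17.6594·d_B = (-32.0295,-18.5736)
sweep = 180° − θ = 96.9537°

center=(-47.3179,-15.2929) T_A=(-45.9123,0.2802) T_B=(-32.0295,-18.5736) sweep=96.9537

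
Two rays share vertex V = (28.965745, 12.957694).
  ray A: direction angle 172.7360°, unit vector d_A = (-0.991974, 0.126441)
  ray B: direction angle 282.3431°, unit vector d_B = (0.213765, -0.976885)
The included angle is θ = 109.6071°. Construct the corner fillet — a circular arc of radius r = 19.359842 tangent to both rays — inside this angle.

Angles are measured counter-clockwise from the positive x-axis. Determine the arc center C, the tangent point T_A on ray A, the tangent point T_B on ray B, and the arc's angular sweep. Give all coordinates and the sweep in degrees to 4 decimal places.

center=(12.9724,-4.5202) T_A=(15.4203,14.6843) T_B=(31.8847,-0.3817) sweep=70.3929

bisector direction at 227.5395° = (-0.675081,-0.737744)
center distance |VC| = r/sin(θ/2) = 19.359842/sin(54.8036°) = 23.691020
C = V + |VC|·bis = (12.9724,-4.5202)
T_A = V + ((C−V)·d_A)·d_A = V + 13.6551·d_A = (15.4203,14.6843)
T_B = V + ((C−V)·d_B)·d_B = V + 13.6551·d_B = (31.8847,-0.3817)
sweep = 180° − θ = 70.3929°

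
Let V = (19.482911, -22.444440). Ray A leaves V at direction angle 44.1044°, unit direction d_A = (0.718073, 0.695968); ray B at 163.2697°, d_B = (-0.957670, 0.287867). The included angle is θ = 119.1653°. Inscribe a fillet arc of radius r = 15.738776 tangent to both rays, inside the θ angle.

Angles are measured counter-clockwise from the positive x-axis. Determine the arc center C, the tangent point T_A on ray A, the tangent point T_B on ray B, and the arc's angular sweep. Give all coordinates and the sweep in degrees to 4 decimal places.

center=(15.1644,-4.7119) T_A=(26.1181,-16.0135) T_B=(10.6338,-19.7845) sweep=60.8347

bisector direction at 103.6870° = (-0.236619,0.971603)
center distance |VC| = r/sin(θ/2) = 15.738776/sin(59.5827°) = 18.250810
C = V + |VC|·bis = (15.1644,-4.7119)
T_A = V + ((C−V)·d_A)·d_A = V + 9.2403·d_A = (26.1181,-16.0135)
T_B = V + ((C−V)·d_B)·d_B = V + 9.2403·d_B = (10.6338,-19.7845)
sweep = 180° − θ = 60.8347°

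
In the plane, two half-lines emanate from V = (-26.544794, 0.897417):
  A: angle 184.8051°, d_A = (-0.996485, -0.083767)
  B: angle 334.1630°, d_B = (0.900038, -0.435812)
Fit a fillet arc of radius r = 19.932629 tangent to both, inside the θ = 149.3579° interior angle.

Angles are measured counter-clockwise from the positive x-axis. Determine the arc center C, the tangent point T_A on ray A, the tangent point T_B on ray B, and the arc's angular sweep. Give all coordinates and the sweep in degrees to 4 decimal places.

bisector direction at 259.4841° = (-0.182509,-0.983204)
center distance |VC| = r/sin(θ/2) = 19.932629/sin(74.6790°) = 20.667130
C = V + |VC|·bis = (-30.3167,-19.4226)
T_A = V + ((C−V)·d_A)·d_A = V + 5.4608·d_A = (-31.9864,0.4400)
T_B = V + ((C−V)·d_B)·d_B = V + 5.4608·d_B = (-21.6298,-1.4825)
sweep = 180° − θ = 30.6421°

center=(-30.3167,-19.4226) T_A=(-31.9864,0.4400) T_B=(-21.6298,-1.4825) sweep=30.6421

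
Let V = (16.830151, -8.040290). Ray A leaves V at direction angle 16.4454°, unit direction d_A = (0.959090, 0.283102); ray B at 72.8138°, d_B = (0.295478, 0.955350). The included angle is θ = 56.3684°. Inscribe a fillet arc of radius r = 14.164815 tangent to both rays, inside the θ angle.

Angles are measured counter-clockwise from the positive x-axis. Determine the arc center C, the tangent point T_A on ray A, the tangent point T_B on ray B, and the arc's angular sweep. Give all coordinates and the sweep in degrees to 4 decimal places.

bisector direction at 44.6296° = (0.711663,0.702521)
center distance |VC| = r/sin(θ/2) = 14.164815/sin(28.1842°) = 29.990649
C = V + |VC|·bis = (38.1734,13.0288)
T_A = V + ((C−V)·d_A)·d_A = V + 26.4348·d_A = (42.1835,-0.5566)
T_B = V + ((C−V)·d_B)·d_B = V + 26.4348·d_B = (24.6410,17.2142)
sweep = 180° − θ = 123.6316°

center=(38.1734,13.0288) T_A=(42.1835,-0.5566) T_B=(24.6410,17.2142) sweep=123.6316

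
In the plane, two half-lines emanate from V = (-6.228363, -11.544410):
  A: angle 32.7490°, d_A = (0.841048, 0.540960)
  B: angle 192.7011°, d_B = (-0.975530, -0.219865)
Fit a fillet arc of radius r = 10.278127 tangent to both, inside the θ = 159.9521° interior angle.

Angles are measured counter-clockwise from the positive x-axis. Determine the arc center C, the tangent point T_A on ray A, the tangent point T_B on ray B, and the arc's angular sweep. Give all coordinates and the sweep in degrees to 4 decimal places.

center=(-10.2604,-1.9172) T_A=(-4.7004,-10.5616) T_B=(-8.0006,-11.9438) sweep=20.0479

bisector direction at 112.7251° = (-0.386309,0.922369)
center distance |VC| = r/sin(θ/2) = 10.278127/sin(79.9761°) = 10.437454
C = V + |VC|·bis = (-10.2604,-1.9172)
T_A = V + ((C−V)·d_A)·d_A = V + 1.8167·d_A = (-4.7004,-10.5616)
T_B = V + ((C−V)·d_B)·d_B = V + 1.8167·d_B = (-8.0006,-11.9438)
sweep = 180° − θ = 20.0479°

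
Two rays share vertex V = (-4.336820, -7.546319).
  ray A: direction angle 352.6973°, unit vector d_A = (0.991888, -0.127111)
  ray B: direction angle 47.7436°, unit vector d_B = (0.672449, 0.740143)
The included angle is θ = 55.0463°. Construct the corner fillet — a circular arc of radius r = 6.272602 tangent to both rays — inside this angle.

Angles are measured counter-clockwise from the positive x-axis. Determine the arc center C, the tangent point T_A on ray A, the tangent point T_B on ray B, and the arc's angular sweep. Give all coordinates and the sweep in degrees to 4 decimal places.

center=(8.4005,-2.8547) T_A=(7.6032,-9.0764) T_B=(3.7579,1.3633) sweep=124.9537

bisector direction at 20.2205° = (0.938370,0.345633)
center distance |VC| = r/sin(θ/2) = 6.272602/sin(27.5232°) = 13.573918
C = V + |VC|·bis = (8.4005,-2.8547)
T_A = V + ((C−V)·d_A)·d_A = V + 12.0377·d_A = (7.6032,-9.0764)
T_B = V + ((C−V)·d_B)·d_B = V + 12.0377·d_B = (3.7579,1.3633)
sweep = 180° − θ = 124.9537°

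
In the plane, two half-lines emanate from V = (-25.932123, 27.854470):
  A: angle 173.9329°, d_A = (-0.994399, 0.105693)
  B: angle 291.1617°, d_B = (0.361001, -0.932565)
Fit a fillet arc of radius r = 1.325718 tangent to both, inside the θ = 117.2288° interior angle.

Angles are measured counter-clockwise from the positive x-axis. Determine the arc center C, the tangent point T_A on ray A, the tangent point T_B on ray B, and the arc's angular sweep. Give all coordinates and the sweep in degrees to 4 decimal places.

center=(-26.8765,26.6217) T_A=(-26.7364,27.9400) T_B=(-25.6402,27.1002) sweep=62.7712

bisector direction at 232.5473° = (-0.608106,-0.793856)
center distance |VC| = r/sin(θ/2) = 1.325718/sin(58.6144°) = 1.552942
C = V + |VC|·bis = (-26.8765,26.6217)
T_A = V + ((C−V)·d_A)·d_A = V + 0.8088·d_A = (-26.7364,27.9400)
T_B = V + ((C−V)·d_B)·d_B = V + 0.8088·d_B = (-25.6402,27.1002)
sweep = 180° − θ = 62.7712°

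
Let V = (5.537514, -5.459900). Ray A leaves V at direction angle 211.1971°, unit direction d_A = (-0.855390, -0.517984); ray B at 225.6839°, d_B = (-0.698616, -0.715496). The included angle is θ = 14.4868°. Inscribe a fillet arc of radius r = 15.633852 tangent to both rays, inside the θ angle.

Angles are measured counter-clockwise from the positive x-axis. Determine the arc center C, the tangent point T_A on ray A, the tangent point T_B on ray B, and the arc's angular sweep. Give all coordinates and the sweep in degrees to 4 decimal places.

bisector direction at 218.4405° = (-0.783254,-0.621702)
center distance |VC| = r/sin(θ/2) = 15.633852/sin(7.2434°) = 123.994841
C = V + |VC|·bis = (-91.5820,-82.5477)
T_A = V + ((C−V)·d_A)·d_A = V + 123.0053·d_A = (-99.6800,-69.1746)
T_B = V + ((C−V)·d_B)·d_B = V + 123.0053·d_B = (-80.3960,-93.4698)
sweep = 180° − θ = 165.5132°

center=(-91.5820,-82.5477) T_A=(-99.6800,-69.1746) T_B=(-80.3960,-93.4698) sweep=165.5132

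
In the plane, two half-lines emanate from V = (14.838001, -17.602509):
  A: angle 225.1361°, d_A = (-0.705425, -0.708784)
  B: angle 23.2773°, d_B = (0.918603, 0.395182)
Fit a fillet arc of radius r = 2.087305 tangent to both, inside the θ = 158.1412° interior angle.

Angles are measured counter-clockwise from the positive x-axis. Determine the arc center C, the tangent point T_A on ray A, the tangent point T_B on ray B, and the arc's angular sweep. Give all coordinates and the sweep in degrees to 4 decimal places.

bisector direction at 304.2067° = (0.562180,-0.827015)
center distance |VC| = r/sin(θ/2) = 2.087305/sin(79.0706°) = 2.125865
C = V + |VC|·bis = (16.0331,-19.3606)
T_A = V + ((C−V)·d_A)·d_A = V + 0.4031·d_A = (14.5537,-17.8882)
T_B = V + ((C−V)·d_B)·d_B = V + 0.4031·d_B = (15.2083,-17.4432)
sweep = 180° − θ = 21.8588°

center=(16.0331,-19.3606) T_A=(14.5537,-17.8882) T_B=(15.2083,-17.4432) sweep=21.8588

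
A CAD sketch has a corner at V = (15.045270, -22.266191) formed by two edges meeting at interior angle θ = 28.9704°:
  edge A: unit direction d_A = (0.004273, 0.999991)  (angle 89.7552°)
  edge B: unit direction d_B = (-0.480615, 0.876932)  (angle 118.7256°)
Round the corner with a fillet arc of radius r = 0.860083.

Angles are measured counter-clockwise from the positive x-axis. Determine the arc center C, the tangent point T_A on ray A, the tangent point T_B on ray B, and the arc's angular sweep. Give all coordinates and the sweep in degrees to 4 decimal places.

bisector direction at 104.2404° = (-0.245991,0.969272)
center distance |VC| = r/sin(θ/2) = 0.860083/sin(14.4852°) = 3.438545
C = V + |VC|·bis = (14.1994,-18.9333)
T_A = V + ((C−V)·d_A)·d_A = V + 3.3292·d_A = (15.0595,-18.9370)
T_B = V + ((C−V)·d_B)·d_B = V + 3.3292·d_B = (13.4452,-19.3467)
sweep = 180° − θ = 151.0296°

center=(14.1994,-18.9333) T_A=(15.0595,-18.9370) T_B=(13.4452,-19.3467) sweep=151.0296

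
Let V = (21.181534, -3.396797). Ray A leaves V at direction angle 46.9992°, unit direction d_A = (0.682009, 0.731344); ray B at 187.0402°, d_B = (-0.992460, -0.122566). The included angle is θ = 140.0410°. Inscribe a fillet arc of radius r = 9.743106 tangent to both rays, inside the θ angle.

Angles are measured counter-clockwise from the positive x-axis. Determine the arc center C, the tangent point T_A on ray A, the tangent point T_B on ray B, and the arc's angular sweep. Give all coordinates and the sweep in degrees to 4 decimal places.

center=(16.4718,5.8387) T_A=(23.5974,-0.8062) T_B=(17.6660,-3.8310) sweep=39.9590

bisector direction at 117.0197° = (-0.454297,0.890850)
center distance |VC| = r/sin(θ/2) = 9.743106/sin(70.0205°) = 10.367047
C = V + |VC|·bis = (16.4718,5.8387)
T_A = V + ((C−V)·d_A)·d_A = V + 3.5423·d_A = (23.5974,-0.8062)
T_B = V + ((C−V)·d_B)·d_B = V + 3.5423·d_B = (17.6660,-3.8310)
sweep = 180° − θ = 39.9590°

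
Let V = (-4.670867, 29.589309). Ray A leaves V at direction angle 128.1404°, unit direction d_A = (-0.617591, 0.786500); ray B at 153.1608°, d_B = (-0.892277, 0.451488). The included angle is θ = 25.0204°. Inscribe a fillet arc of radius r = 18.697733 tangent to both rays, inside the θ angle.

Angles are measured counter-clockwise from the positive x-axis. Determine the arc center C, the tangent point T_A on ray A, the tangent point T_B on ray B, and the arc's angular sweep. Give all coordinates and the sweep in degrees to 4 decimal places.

center=(-71.4204,84.3193) T_A=(-56.7146,95.8669) T_B=(-79.8622,67.6358) sweep=154.9796

bisector direction at 140.6506° = (-0.773294,0.634048)
center distance |VC| = r/sin(θ/2) = 18.697733/sin(12.5102°) = 86.318445
C = V + |VC|·bis = (-71.4204,84.3193)
T_A = V + ((C−V)·d_A)·d_A = V + 84.2690·d_A = (-56.7146,95.8669)
T_B = V + ((C−V)·d_B)·d_B = V + 84.2690·d_B = (-79.8622,67.6358)
sweep = 180° − θ = 154.9796°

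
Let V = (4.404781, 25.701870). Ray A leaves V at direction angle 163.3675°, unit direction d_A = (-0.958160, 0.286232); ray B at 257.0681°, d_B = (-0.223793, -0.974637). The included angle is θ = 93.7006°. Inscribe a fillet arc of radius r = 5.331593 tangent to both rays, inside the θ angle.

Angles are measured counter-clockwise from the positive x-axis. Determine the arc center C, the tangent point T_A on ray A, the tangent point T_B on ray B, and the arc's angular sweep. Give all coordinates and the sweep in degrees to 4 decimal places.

center=(-1.9101,22.0239) T_A=(-0.3840,27.1324) T_B=(3.2863,20.8307) sweep=86.2994

bisector direction at 210.2178° = (-0.864118,-0.503288)
center distance |VC| = r/sin(θ/2) = 5.331593/sin(46.8503°) = 7.307864
C = V + |VC|·bis = (-1.9101,22.0239)
T_A = V + ((C−V)·d_A)·d_A = V + 4.9979·d_A = (-0.3840,27.1324)
T_B = V + ((C−V)·d_B)·d_B = V + 4.9979·d_B = (3.2863,20.8307)
sweep = 180° − θ = 86.2994°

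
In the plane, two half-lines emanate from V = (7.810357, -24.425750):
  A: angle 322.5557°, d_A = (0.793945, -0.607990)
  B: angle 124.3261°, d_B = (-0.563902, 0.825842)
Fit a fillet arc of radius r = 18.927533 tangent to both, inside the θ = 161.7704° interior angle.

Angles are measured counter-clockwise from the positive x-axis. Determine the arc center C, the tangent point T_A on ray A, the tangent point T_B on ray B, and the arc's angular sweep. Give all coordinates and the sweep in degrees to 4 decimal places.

center=(21.7291,-11.2446) T_A=(10.2213,-26.2720) T_B=(6.0979,-21.9179) sweep=18.2296

bisector direction at 43.4409° = (0.726084,0.687606)
center distance |VC| = r/sin(θ/2) = 18.927533/sin(80.8852°) = 19.169589
C = V + |VC|·bis = (21.7291,-11.2446)
T_A = V + ((C−V)·d_A)·d_A = V + 3.0367·d_A = (10.2213,-26.2720)
T_B = V + ((C−V)·d_B)·d_B = V + 3.0367·d_B = (6.0979,-21.9179)
sweep = 180° − θ = 18.2296°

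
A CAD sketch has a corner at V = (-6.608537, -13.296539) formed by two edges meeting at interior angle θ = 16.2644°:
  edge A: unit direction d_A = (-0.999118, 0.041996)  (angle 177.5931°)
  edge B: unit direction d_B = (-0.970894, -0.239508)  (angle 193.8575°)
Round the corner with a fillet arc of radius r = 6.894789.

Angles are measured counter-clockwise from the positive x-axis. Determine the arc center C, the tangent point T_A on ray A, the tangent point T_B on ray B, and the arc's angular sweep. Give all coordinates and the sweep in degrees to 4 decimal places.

bisector direction at 185.7253° = (-0.995012,-0.099759)
center distance |VC| = r/sin(θ/2) = 6.894789/sin(8.1322°) = 48.741029
C = V + |VC|·bis = (-55.1064,-18.1589)
T_A = V + ((C−V)·d_A)·d_A = V + 48.2509·d_A = (-54.8169,-11.2702)
T_B = V + ((C−V)·d_B)·d_B = V + 48.2509·d_B = (-53.4551,-24.8530)
sweep = 180° − θ = 163.7356°

center=(-55.1064,-18.1589) T_A=(-54.8169,-11.2702) T_B=(-53.4551,-24.8530) sweep=163.7356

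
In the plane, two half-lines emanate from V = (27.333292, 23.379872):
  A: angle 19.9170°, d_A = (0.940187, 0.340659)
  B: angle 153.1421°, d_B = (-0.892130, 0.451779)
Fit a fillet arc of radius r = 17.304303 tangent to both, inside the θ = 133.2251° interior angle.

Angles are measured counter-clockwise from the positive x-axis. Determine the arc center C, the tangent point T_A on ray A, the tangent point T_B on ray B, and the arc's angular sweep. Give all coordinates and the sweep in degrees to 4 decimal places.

bisector direction at 86.5296° = (0.060534,0.998166)
center distance |VC| = r/sin(θ/2) = 17.304303/sin(66.6125°) = 18.853256
C = V + |VC|·bis = (28.4746,42.1986)
T_A = V + ((C−V)·d_A)·d_A = V + 7.4837·d_A = (34.3694,25.9293)
T_B = V + ((C−V)·d_B)·d_B = V + 7.4837·d_B = (20.6568,26.7609)
sweep = 180° − θ = 46.7749°

center=(28.4746,42.1986) T_A=(34.3694,25.9293) T_B=(20.6568,26.7609) sweep=46.7749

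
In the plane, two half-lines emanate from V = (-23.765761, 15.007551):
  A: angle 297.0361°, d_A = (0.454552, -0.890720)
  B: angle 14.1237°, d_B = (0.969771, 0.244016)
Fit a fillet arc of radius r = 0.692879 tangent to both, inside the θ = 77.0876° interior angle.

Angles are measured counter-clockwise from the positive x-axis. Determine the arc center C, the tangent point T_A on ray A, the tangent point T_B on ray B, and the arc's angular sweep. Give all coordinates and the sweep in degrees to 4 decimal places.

bisector direction at 335.5799° = (0.910539,-0.413424)
center distance |VC| = r/sin(θ/2) = 0.692879/sin(38.5438°) = 1.111964
C = V + |VC|·bis = (-22.7533,14.5478)
T_A = V + ((C−V)·d_A)·d_A = V + 0.8697·d_A = (-23.3704,14.2329)
T_B = V + ((C−V)·d_B)·d_B = V + 0.8697·d_B = (-22.9223,15.2198)
sweep = 180° − θ = 102.9124°

center=(-22.7533,14.5478) T_A=(-23.3704,14.2329) T_B=(-22.9223,15.2198) sweep=102.9124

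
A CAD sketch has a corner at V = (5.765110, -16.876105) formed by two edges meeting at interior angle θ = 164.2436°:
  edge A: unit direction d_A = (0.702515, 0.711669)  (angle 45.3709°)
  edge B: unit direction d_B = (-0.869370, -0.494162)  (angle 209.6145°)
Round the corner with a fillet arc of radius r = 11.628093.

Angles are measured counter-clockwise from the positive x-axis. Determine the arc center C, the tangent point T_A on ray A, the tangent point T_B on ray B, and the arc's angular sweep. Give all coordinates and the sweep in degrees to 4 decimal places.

center=(-1.3799,-7.5621) T_A=(6.8955,-15.7310) T_B=(4.3663,-17.6712) sweep=15.7564

bisector direction at 127.4927° = (-0.608660,0.793431)
center distance |VC| = r/sin(θ/2) = 11.628093/sin(82.1218°) = 11.738888
C = V + |VC|·bis = (-1.3799,-7.5621)
T_A = V + ((C−V)·d_A)·d_A = V + 1.6090·d_A = (6.8955,-15.7310)
T_B = V + ((C−V)·d_B)·d_B = V + 1.6090·d_B = (4.3663,-17.6712)
sweep = 180° − θ = 15.7564°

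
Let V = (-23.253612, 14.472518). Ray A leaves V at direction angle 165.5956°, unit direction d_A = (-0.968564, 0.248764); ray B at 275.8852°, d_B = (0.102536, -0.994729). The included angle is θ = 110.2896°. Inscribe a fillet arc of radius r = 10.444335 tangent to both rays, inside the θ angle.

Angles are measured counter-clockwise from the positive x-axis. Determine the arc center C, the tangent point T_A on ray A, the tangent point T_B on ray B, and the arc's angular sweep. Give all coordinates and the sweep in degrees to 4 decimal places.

bisector direction at 220.7404° = (-0.757674,-0.652633)
center distance |VC| = r/sin(θ/2) = 10.444335/sin(55.1448°) = 12.727697
C = V + |VC|·bis = (-32.8971,6.1660)
T_A = V + ((C−V)·d_A)·d_A = V + 7.2739·d_A = (-30.2989,16.2820)
T_B = V + ((C−V)·d_B)·d_B = V + 7.2739·d_B = (-22.5078,7.2369)
sweep = 180° − θ = 69.7104°

center=(-32.8971,6.1660) T_A=(-30.2989,16.2820) T_B=(-22.5078,7.2369) sweep=69.7104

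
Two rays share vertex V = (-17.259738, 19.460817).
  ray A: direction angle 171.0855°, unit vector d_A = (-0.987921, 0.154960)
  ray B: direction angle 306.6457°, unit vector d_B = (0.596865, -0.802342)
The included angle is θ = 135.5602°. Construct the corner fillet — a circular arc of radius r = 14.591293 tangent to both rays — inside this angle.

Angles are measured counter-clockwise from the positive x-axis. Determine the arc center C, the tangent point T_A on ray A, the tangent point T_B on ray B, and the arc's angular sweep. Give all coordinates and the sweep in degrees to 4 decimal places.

bisector direction at 238.8656° = (-0.517047,-0.855957)
center distance |VC| = r/sin(θ/2) = 14.591293/sin(67.7801°) = 15.761773
C = V + |VC|·bis = (-25.4093,5.9694)
T_A = V + ((C−V)·d_A)·d_A = V + 5.9605·d_A = (-23.1482,20.3845)
T_B = V + ((C−V)·d_B)·d_B = V + 5.9605·d_B = (-13.7021,14.6785)
sweep = 180° − θ = 44.4398°

center=(-25.4093,5.9694) T_A=(-23.1482,20.3845) T_B=(-13.7021,14.6785) sweep=44.4398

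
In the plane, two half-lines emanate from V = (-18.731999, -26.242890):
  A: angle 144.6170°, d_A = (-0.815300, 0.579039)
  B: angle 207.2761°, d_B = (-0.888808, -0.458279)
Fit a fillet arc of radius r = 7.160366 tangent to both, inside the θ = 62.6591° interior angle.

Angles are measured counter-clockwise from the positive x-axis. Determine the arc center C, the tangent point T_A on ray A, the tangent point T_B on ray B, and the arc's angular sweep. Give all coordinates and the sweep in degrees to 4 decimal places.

bisector direction at 175.9466° = (-0.997499,0.070687)
center distance |VC| = r/sin(θ/2) = 7.160366/sin(31.3296°) = 13.771001
C = V + |VC|·bis = (-32.4686,-25.2695)
T_A = V + ((C−V)·d_A)·d_A = V + 11.7631·d_A = (-28.3224,-19.4316)
T_B = V + ((C−V)·d_B)·d_B = V + 11.7631·d_B = (-29.1871,-31.6337)
sweep = 180° − θ = 117.3409°

center=(-32.4686,-25.2695) T_A=(-28.3224,-19.4316) T_B=(-29.1871,-31.6337) sweep=117.3409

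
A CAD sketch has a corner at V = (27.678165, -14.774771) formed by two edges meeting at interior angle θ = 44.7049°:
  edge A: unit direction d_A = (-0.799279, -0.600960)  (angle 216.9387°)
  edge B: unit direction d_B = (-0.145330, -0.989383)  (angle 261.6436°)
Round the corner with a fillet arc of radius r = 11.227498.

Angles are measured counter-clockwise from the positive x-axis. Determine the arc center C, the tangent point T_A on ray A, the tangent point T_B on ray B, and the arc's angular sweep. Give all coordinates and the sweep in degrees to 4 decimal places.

center=(12.6017,-40.1574) T_A=(5.8545,-31.1835) T_B=(23.7100,-41.7891) sweep=135.2951

bisector direction at 239.2912° = (-0.510676,-0.859773)
center distance |VC| = r/sin(θ/2) = 11.227498/sin(22.3525°) = 29.522510
C = V + |VC|·bis = (12.6017,-40.1574)
T_A = V + ((C−V)·d_A)·d_A = V + 27.3042·d_A = (5.8545,-31.1835)
T_B = V + ((C−V)·d_B)·d_B = V + 27.3042·d_B = (23.7100,-41.7891)
sweep = 180° − θ = 135.2951°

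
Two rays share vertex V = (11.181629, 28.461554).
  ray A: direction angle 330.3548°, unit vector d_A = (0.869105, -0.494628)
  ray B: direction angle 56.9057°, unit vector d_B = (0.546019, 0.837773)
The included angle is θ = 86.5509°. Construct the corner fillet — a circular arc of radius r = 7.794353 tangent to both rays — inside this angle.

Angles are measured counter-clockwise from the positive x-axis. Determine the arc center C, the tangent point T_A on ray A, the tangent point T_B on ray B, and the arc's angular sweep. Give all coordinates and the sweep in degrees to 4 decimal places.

center=(22.2316,31.1410) T_A=(18.3763,24.3669) T_B=(15.7017,35.3969) sweep=93.4491

bisector direction at 13.6302° = (0.971837,0.235655)
center distance |VC| = r/sin(θ/2) = 7.794353/sin(43.2754°) = 11.370211
C = V + |VC|·bis = (22.2316,31.1410)
T_A = V + ((C−V)·d_A)·d_A = V + 8.2783·d_A = (18.3763,24.3669)
T_B = V + ((C−V)·d_B)·d_B = V + 8.2783·d_B = (15.7017,35.3969)
sweep = 180° − θ = 93.4491°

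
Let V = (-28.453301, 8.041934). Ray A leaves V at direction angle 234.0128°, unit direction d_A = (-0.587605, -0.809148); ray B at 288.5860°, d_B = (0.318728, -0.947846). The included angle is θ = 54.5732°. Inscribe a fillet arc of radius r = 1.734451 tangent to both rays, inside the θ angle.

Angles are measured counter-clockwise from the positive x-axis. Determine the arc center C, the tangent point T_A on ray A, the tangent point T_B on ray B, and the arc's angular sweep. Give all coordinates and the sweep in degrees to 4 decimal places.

bisector direction at 261.2994° = (-0.151271,-0.988492)
center distance |VC| = r/sin(θ/2) = 1.734451/sin(27.2866°) = 3.783362
C = V + |VC|·bis = (-29.0256,4.3021)
T_A = V + ((C−V)·d_A)·d_A = V + 3.3624·d_A = (-30.4290,5.3213)
T_B = V + ((C−V)·d_B)·d_B = V + 3.3624·d_B = (-27.3816,4.8549)
sweep = 180° − θ = 125.4268°

center=(-29.0256,4.3021) T_A=(-30.4290,5.3213) T_B=(-27.3816,4.8549) sweep=125.4268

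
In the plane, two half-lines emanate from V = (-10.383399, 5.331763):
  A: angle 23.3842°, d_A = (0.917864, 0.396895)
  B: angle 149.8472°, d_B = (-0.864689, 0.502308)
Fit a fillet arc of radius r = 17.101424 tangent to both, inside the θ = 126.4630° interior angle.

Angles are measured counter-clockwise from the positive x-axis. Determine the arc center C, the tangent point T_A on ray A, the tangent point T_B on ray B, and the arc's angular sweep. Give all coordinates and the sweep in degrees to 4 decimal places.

center=(-9.2527,24.4525) T_A=(-2.4652,8.7557) T_B=(-17.8429,9.6650) sweep=53.5370

bisector direction at 86.6157° = (0.059033,0.998256)
center distance |VC| = r/sin(θ/2) = 17.101424/sin(63.2315°) = 19.154101
C = V + |VC|·bis = (-9.2527,24.4525)
T_A = V + ((C−V)·d_A)·d_A = V + 8.6268·d_A = (-2.4652,8.7557)
T_B = V + ((C−V)·d_B)·d_B = V + 8.6268·d_B = (-17.8429,9.6650)
sweep = 180° − θ = 53.5370°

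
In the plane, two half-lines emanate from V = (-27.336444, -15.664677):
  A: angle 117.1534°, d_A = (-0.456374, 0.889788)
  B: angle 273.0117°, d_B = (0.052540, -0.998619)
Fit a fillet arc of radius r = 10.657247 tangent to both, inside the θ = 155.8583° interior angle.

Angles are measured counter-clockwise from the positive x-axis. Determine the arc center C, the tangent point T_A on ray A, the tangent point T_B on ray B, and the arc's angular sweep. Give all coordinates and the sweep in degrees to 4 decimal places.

bisector direction at 195.0825° = (-0.965552,-0.260210)
center distance |VC| = r/sin(θ/2) = 10.657247/sin(77.9292°) = 10.898209
C = V + |VC|·bis = (-37.8592,-18.5005)
T_A = V + ((C−V)·d_A)·d_A = V + 2.2790·d_A = (-28.3765,-13.6368)
T_B = V + ((C−V)·d_B)·d_B = V + 2.2790·d_B = (-27.2167,-17.9406)
sweep = 180° − θ = 24.1417°

center=(-37.8592,-18.5005) T_A=(-28.3765,-13.6368) T_B=(-27.2167,-17.9406) sweep=24.1417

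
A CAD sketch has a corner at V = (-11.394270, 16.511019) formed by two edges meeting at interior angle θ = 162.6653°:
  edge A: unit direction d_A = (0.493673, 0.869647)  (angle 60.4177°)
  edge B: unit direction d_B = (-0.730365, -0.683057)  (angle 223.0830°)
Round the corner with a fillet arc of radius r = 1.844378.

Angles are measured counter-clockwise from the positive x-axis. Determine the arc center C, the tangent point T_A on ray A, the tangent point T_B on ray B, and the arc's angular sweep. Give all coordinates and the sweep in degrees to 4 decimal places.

bisector direction at 141.7503° = (-0.785321,0.619089)
center distance |VC| = r/sin(θ/2) = 1.844378/sin(81.3327°) = 1.865684
C = V + |VC|·bis = (-12.8594,17.6660)
T_A = V + ((C−V)·d_A)·d_A = V + 0.2812·d_A = (-11.2555,16.7555)
T_B = V + ((C−V)·d_B)·d_B = V + 0.2812·d_B = (-11.5996,16.3190)
sweep = 180° − θ = 17.3347°

center=(-12.8594,17.6660) T_A=(-11.2555,16.7555) T_B=(-11.5996,16.3190) sweep=17.3347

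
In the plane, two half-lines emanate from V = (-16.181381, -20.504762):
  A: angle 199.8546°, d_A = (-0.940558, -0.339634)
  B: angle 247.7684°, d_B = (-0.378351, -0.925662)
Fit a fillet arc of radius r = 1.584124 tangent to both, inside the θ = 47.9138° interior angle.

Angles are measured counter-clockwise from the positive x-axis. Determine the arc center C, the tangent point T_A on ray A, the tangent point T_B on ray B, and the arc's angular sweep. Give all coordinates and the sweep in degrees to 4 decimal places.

center=(-18.9966,-23.2056) T_A=(-19.5347,-21.7156) T_B=(-17.5303,-23.8049) sweep=132.0862

bisector direction at 223.8115° = (-0.721621,-0.692288)
center distance |VC| = r/sin(θ/2) = 1.584124/sin(23.9569°) = 3.901309
C = V + |VC|·bis = (-18.9966,-23.2056)
T_A = V + ((C−V)·d_A)·d_A = V + 3.5652·d_A = (-19.5347,-21.7156)
T_B = V + ((C−V)·d_B)·d_B = V + 3.5652·d_B = (-17.5303,-23.8049)
sweep = 180° − θ = 132.0862°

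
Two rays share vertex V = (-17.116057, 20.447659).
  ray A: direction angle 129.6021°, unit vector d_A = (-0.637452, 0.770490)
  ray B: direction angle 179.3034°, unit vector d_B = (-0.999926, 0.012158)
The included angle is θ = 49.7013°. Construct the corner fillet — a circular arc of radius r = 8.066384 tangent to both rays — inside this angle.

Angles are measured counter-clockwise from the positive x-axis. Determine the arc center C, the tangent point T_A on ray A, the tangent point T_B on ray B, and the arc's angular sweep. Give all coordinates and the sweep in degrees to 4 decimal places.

center=(-34.4335,28.7252) T_A=(-28.2184,33.8671) T_B=(-34.5316,20.6594) sweep=130.2987

bisector direction at 154.4528° = (-0.902230,0.431255)
center distance |VC| = r/sin(θ/2) = 8.066384/sin(24.8507°) = 19.194050
C = V + |VC|·bis = (-34.4335,28.7252)
T_A = V + ((C−V)·d_A)·d_A = V + 17.4168·d_A = (-28.2184,33.8671)
T_B = V + ((C−V)·d_B)·d_B = V + 17.4168·d_B = (-34.5316,20.6594)
sweep = 180° − θ = 130.2987°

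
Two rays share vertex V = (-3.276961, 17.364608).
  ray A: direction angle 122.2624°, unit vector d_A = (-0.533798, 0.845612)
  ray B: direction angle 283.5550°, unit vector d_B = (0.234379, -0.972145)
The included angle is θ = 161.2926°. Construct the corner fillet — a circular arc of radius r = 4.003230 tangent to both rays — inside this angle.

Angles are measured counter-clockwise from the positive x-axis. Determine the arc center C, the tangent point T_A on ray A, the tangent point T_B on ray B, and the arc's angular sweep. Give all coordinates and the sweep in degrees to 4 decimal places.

bisector direction at 202.9087° = (-0.921126,-0.389264)
center distance |VC| = r/sin(θ/2) = 4.003230/sin(80.6463°) = 4.057175
C = V + |VC|·bis = (-7.0141,15.7853)
T_A = V + ((C−V)·d_A)·d_A = V + 0.6594·d_A = (-3.6290,17.9222)
T_B = V + ((C−V)·d_B)·d_B = V + 0.6594·d_B = (-3.1224,16.7236)
sweep = 180° − θ = 18.7074°

center=(-7.0141,15.7853) T_A=(-3.6290,17.9222) T_B=(-3.1224,16.7236) sweep=18.7074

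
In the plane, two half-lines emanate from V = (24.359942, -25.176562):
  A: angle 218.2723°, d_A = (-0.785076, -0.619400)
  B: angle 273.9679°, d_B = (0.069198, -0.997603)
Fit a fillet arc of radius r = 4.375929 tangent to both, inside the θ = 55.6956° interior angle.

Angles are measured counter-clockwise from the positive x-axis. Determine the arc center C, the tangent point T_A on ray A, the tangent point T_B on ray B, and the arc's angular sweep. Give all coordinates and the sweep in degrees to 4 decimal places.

bisector direction at 246.1201° = (-0.404821,-0.914396)
center distance |VC| = r/sin(θ/2) = 4.375929/sin(27.8478°) = 9.367801
C = V + |VC|·bis = (20.5677,-33.7424)
T_A = V + ((C−V)·d_A)·d_A = V + 8.2829·d_A = (17.8572,-30.3070)
T_B = V + ((C−V)·d_B)·d_B = V + 8.2829·d_B = (24.9331,-33.4396)
sweep = 180° − θ = 124.3044°

center=(20.5677,-33.7424) T_A=(17.8572,-30.3070) T_B=(24.9331,-33.4396) sweep=124.3044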